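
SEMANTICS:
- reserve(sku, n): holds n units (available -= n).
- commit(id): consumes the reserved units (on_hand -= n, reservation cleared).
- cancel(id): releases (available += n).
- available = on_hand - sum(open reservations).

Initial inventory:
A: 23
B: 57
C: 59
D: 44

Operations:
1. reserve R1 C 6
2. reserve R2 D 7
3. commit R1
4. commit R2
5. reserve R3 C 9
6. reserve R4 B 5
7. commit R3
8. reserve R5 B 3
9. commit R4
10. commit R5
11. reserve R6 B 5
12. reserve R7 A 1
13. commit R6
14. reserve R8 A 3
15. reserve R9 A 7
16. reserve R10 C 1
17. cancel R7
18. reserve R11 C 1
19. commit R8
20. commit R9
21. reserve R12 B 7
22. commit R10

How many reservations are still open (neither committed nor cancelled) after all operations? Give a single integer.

Answer: 2

Derivation:
Step 1: reserve R1 C 6 -> on_hand[A=23 B=57 C=59 D=44] avail[A=23 B=57 C=53 D=44] open={R1}
Step 2: reserve R2 D 7 -> on_hand[A=23 B=57 C=59 D=44] avail[A=23 B=57 C=53 D=37] open={R1,R2}
Step 3: commit R1 -> on_hand[A=23 B=57 C=53 D=44] avail[A=23 B=57 C=53 D=37] open={R2}
Step 4: commit R2 -> on_hand[A=23 B=57 C=53 D=37] avail[A=23 B=57 C=53 D=37] open={}
Step 5: reserve R3 C 9 -> on_hand[A=23 B=57 C=53 D=37] avail[A=23 B=57 C=44 D=37] open={R3}
Step 6: reserve R4 B 5 -> on_hand[A=23 B=57 C=53 D=37] avail[A=23 B=52 C=44 D=37] open={R3,R4}
Step 7: commit R3 -> on_hand[A=23 B=57 C=44 D=37] avail[A=23 B=52 C=44 D=37] open={R4}
Step 8: reserve R5 B 3 -> on_hand[A=23 B=57 C=44 D=37] avail[A=23 B=49 C=44 D=37] open={R4,R5}
Step 9: commit R4 -> on_hand[A=23 B=52 C=44 D=37] avail[A=23 B=49 C=44 D=37] open={R5}
Step 10: commit R5 -> on_hand[A=23 B=49 C=44 D=37] avail[A=23 B=49 C=44 D=37] open={}
Step 11: reserve R6 B 5 -> on_hand[A=23 B=49 C=44 D=37] avail[A=23 B=44 C=44 D=37] open={R6}
Step 12: reserve R7 A 1 -> on_hand[A=23 B=49 C=44 D=37] avail[A=22 B=44 C=44 D=37] open={R6,R7}
Step 13: commit R6 -> on_hand[A=23 B=44 C=44 D=37] avail[A=22 B=44 C=44 D=37] open={R7}
Step 14: reserve R8 A 3 -> on_hand[A=23 B=44 C=44 D=37] avail[A=19 B=44 C=44 D=37] open={R7,R8}
Step 15: reserve R9 A 7 -> on_hand[A=23 B=44 C=44 D=37] avail[A=12 B=44 C=44 D=37] open={R7,R8,R9}
Step 16: reserve R10 C 1 -> on_hand[A=23 B=44 C=44 D=37] avail[A=12 B=44 C=43 D=37] open={R10,R7,R8,R9}
Step 17: cancel R7 -> on_hand[A=23 B=44 C=44 D=37] avail[A=13 B=44 C=43 D=37] open={R10,R8,R9}
Step 18: reserve R11 C 1 -> on_hand[A=23 B=44 C=44 D=37] avail[A=13 B=44 C=42 D=37] open={R10,R11,R8,R9}
Step 19: commit R8 -> on_hand[A=20 B=44 C=44 D=37] avail[A=13 B=44 C=42 D=37] open={R10,R11,R9}
Step 20: commit R9 -> on_hand[A=13 B=44 C=44 D=37] avail[A=13 B=44 C=42 D=37] open={R10,R11}
Step 21: reserve R12 B 7 -> on_hand[A=13 B=44 C=44 D=37] avail[A=13 B=37 C=42 D=37] open={R10,R11,R12}
Step 22: commit R10 -> on_hand[A=13 B=44 C=43 D=37] avail[A=13 B=37 C=42 D=37] open={R11,R12}
Open reservations: ['R11', 'R12'] -> 2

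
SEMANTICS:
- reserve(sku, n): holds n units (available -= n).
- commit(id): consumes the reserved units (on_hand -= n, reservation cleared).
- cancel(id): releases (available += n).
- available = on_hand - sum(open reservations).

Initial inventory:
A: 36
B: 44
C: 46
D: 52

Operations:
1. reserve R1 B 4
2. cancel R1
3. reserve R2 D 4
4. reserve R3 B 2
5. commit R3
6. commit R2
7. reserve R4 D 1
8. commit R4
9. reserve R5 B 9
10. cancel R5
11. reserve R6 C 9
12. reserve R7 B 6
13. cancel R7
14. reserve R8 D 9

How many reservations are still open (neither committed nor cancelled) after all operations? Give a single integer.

Answer: 2

Derivation:
Step 1: reserve R1 B 4 -> on_hand[A=36 B=44 C=46 D=52] avail[A=36 B=40 C=46 D=52] open={R1}
Step 2: cancel R1 -> on_hand[A=36 B=44 C=46 D=52] avail[A=36 B=44 C=46 D=52] open={}
Step 3: reserve R2 D 4 -> on_hand[A=36 B=44 C=46 D=52] avail[A=36 B=44 C=46 D=48] open={R2}
Step 4: reserve R3 B 2 -> on_hand[A=36 B=44 C=46 D=52] avail[A=36 B=42 C=46 D=48] open={R2,R3}
Step 5: commit R3 -> on_hand[A=36 B=42 C=46 D=52] avail[A=36 B=42 C=46 D=48] open={R2}
Step 6: commit R2 -> on_hand[A=36 B=42 C=46 D=48] avail[A=36 B=42 C=46 D=48] open={}
Step 7: reserve R4 D 1 -> on_hand[A=36 B=42 C=46 D=48] avail[A=36 B=42 C=46 D=47] open={R4}
Step 8: commit R4 -> on_hand[A=36 B=42 C=46 D=47] avail[A=36 B=42 C=46 D=47] open={}
Step 9: reserve R5 B 9 -> on_hand[A=36 B=42 C=46 D=47] avail[A=36 B=33 C=46 D=47] open={R5}
Step 10: cancel R5 -> on_hand[A=36 B=42 C=46 D=47] avail[A=36 B=42 C=46 D=47] open={}
Step 11: reserve R6 C 9 -> on_hand[A=36 B=42 C=46 D=47] avail[A=36 B=42 C=37 D=47] open={R6}
Step 12: reserve R7 B 6 -> on_hand[A=36 B=42 C=46 D=47] avail[A=36 B=36 C=37 D=47] open={R6,R7}
Step 13: cancel R7 -> on_hand[A=36 B=42 C=46 D=47] avail[A=36 B=42 C=37 D=47] open={R6}
Step 14: reserve R8 D 9 -> on_hand[A=36 B=42 C=46 D=47] avail[A=36 B=42 C=37 D=38] open={R6,R8}
Open reservations: ['R6', 'R8'] -> 2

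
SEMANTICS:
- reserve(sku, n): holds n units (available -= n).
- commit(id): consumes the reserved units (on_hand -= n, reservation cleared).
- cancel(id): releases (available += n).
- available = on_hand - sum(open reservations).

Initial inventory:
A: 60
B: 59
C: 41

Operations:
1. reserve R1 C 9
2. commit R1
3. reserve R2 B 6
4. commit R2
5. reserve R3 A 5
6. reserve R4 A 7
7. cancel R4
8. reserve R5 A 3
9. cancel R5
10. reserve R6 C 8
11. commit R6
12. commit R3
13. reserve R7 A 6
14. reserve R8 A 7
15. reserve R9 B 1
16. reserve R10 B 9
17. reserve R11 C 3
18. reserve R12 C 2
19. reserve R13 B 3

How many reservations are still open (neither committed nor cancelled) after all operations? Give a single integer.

Step 1: reserve R1 C 9 -> on_hand[A=60 B=59 C=41] avail[A=60 B=59 C=32] open={R1}
Step 2: commit R1 -> on_hand[A=60 B=59 C=32] avail[A=60 B=59 C=32] open={}
Step 3: reserve R2 B 6 -> on_hand[A=60 B=59 C=32] avail[A=60 B=53 C=32] open={R2}
Step 4: commit R2 -> on_hand[A=60 B=53 C=32] avail[A=60 B=53 C=32] open={}
Step 5: reserve R3 A 5 -> on_hand[A=60 B=53 C=32] avail[A=55 B=53 C=32] open={R3}
Step 6: reserve R4 A 7 -> on_hand[A=60 B=53 C=32] avail[A=48 B=53 C=32] open={R3,R4}
Step 7: cancel R4 -> on_hand[A=60 B=53 C=32] avail[A=55 B=53 C=32] open={R3}
Step 8: reserve R5 A 3 -> on_hand[A=60 B=53 C=32] avail[A=52 B=53 C=32] open={R3,R5}
Step 9: cancel R5 -> on_hand[A=60 B=53 C=32] avail[A=55 B=53 C=32] open={R3}
Step 10: reserve R6 C 8 -> on_hand[A=60 B=53 C=32] avail[A=55 B=53 C=24] open={R3,R6}
Step 11: commit R6 -> on_hand[A=60 B=53 C=24] avail[A=55 B=53 C=24] open={R3}
Step 12: commit R3 -> on_hand[A=55 B=53 C=24] avail[A=55 B=53 C=24] open={}
Step 13: reserve R7 A 6 -> on_hand[A=55 B=53 C=24] avail[A=49 B=53 C=24] open={R7}
Step 14: reserve R8 A 7 -> on_hand[A=55 B=53 C=24] avail[A=42 B=53 C=24] open={R7,R8}
Step 15: reserve R9 B 1 -> on_hand[A=55 B=53 C=24] avail[A=42 B=52 C=24] open={R7,R8,R9}
Step 16: reserve R10 B 9 -> on_hand[A=55 B=53 C=24] avail[A=42 B=43 C=24] open={R10,R7,R8,R9}
Step 17: reserve R11 C 3 -> on_hand[A=55 B=53 C=24] avail[A=42 B=43 C=21] open={R10,R11,R7,R8,R9}
Step 18: reserve R12 C 2 -> on_hand[A=55 B=53 C=24] avail[A=42 B=43 C=19] open={R10,R11,R12,R7,R8,R9}
Step 19: reserve R13 B 3 -> on_hand[A=55 B=53 C=24] avail[A=42 B=40 C=19] open={R10,R11,R12,R13,R7,R8,R9}
Open reservations: ['R10', 'R11', 'R12', 'R13', 'R7', 'R8', 'R9'] -> 7

Answer: 7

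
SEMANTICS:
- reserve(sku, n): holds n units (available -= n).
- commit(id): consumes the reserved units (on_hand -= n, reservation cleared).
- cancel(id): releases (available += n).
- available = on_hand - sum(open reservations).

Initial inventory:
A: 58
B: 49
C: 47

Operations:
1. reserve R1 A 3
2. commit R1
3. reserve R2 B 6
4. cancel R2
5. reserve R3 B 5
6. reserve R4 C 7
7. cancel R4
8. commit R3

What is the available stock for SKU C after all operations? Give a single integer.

Step 1: reserve R1 A 3 -> on_hand[A=58 B=49 C=47] avail[A=55 B=49 C=47] open={R1}
Step 2: commit R1 -> on_hand[A=55 B=49 C=47] avail[A=55 B=49 C=47] open={}
Step 3: reserve R2 B 6 -> on_hand[A=55 B=49 C=47] avail[A=55 B=43 C=47] open={R2}
Step 4: cancel R2 -> on_hand[A=55 B=49 C=47] avail[A=55 B=49 C=47] open={}
Step 5: reserve R3 B 5 -> on_hand[A=55 B=49 C=47] avail[A=55 B=44 C=47] open={R3}
Step 6: reserve R4 C 7 -> on_hand[A=55 B=49 C=47] avail[A=55 B=44 C=40] open={R3,R4}
Step 7: cancel R4 -> on_hand[A=55 B=49 C=47] avail[A=55 B=44 C=47] open={R3}
Step 8: commit R3 -> on_hand[A=55 B=44 C=47] avail[A=55 B=44 C=47] open={}
Final available[C] = 47

Answer: 47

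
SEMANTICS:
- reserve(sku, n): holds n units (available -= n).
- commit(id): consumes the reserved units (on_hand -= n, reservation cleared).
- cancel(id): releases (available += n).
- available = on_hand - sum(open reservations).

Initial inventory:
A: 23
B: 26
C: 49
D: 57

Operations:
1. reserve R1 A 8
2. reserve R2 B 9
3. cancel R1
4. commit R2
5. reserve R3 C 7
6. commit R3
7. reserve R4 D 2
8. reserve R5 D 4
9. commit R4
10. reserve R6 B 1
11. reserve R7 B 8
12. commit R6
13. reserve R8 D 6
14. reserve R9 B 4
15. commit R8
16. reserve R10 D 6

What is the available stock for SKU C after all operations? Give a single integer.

Step 1: reserve R1 A 8 -> on_hand[A=23 B=26 C=49 D=57] avail[A=15 B=26 C=49 D=57] open={R1}
Step 2: reserve R2 B 9 -> on_hand[A=23 B=26 C=49 D=57] avail[A=15 B=17 C=49 D=57] open={R1,R2}
Step 3: cancel R1 -> on_hand[A=23 B=26 C=49 D=57] avail[A=23 B=17 C=49 D=57] open={R2}
Step 4: commit R2 -> on_hand[A=23 B=17 C=49 D=57] avail[A=23 B=17 C=49 D=57] open={}
Step 5: reserve R3 C 7 -> on_hand[A=23 B=17 C=49 D=57] avail[A=23 B=17 C=42 D=57] open={R3}
Step 6: commit R3 -> on_hand[A=23 B=17 C=42 D=57] avail[A=23 B=17 C=42 D=57] open={}
Step 7: reserve R4 D 2 -> on_hand[A=23 B=17 C=42 D=57] avail[A=23 B=17 C=42 D=55] open={R4}
Step 8: reserve R5 D 4 -> on_hand[A=23 B=17 C=42 D=57] avail[A=23 B=17 C=42 D=51] open={R4,R5}
Step 9: commit R4 -> on_hand[A=23 B=17 C=42 D=55] avail[A=23 B=17 C=42 D=51] open={R5}
Step 10: reserve R6 B 1 -> on_hand[A=23 B=17 C=42 D=55] avail[A=23 B=16 C=42 D=51] open={R5,R6}
Step 11: reserve R7 B 8 -> on_hand[A=23 B=17 C=42 D=55] avail[A=23 B=8 C=42 D=51] open={R5,R6,R7}
Step 12: commit R6 -> on_hand[A=23 B=16 C=42 D=55] avail[A=23 B=8 C=42 D=51] open={R5,R7}
Step 13: reserve R8 D 6 -> on_hand[A=23 B=16 C=42 D=55] avail[A=23 B=8 C=42 D=45] open={R5,R7,R8}
Step 14: reserve R9 B 4 -> on_hand[A=23 B=16 C=42 D=55] avail[A=23 B=4 C=42 D=45] open={R5,R7,R8,R9}
Step 15: commit R8 -> on_hand[A=23 B=16 C=42 D=49] avail[A=23 B=4 C=42 D=45] open={R5,R7,R9}
Step 16: reserve R10 D 6 -> on_hand[A=23 B=16 C=42 D=49] avail[A=23 B=4 C=42 D=39] open={R10,R5,R7,R9}
Final available[C] = 42

Answer: 42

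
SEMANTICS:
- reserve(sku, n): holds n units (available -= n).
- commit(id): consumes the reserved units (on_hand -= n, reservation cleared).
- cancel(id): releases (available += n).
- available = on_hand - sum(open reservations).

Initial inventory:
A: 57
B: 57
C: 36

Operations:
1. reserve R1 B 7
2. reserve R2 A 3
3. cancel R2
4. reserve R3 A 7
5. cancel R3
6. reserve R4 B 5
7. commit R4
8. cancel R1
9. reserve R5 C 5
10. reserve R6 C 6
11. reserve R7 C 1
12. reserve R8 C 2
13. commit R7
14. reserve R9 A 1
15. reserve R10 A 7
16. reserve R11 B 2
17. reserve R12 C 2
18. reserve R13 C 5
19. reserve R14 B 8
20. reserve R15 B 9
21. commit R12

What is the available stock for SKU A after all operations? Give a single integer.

Step 1: reserve R1 B 7 -> on_hand[A=57 B=57 C=36] avail[A=57 B=50 C=36] open={R1}
Step 2: reserve R2 A 3 -> on_hand[A=57 B=57 C=36] avail[A=54 B=50 C=36] open={R1,R2}
Step 3: cancel R2 -> on_hand[A=57 B=57 C=36] avail[A=57 B=50 C=36] open={R1}
Step 4: reserve R3 A 7 -> on_hand[A=57 B=57 C=36] avail[A=50 B=50 C=36] open={R1,R3}
Step 5: cancel R3 -> on_hand[A=57 B=57 C=36] avail[A=57 B=50 C=36] open={R1}
Step 6: reserve R4 B 5 -> on_hand[A=57 B=57 C=36] avail[A=57 B=45 C=36] open={R1,R4}
Step 7: commit R4 -> on_hand[A=57 B=52 C=36] avail[A=57 B=45 C=36] open={R1}
Step 8: cancel R1 -> on_hand[A=57 B=52 C=36] avail[A=57 B=52 C=36] open={}
Step 9: reserve R5 C 5 -> on_hand[A=57 B=52 C=36] avail[A=57 B=52 C=31] open={R5}
Step 10: reserve R6 C 6 -> on_hand[A=57 B=52 C=36] avail[A=57 B=52 C=25] open={R5,R6}
Step 11: reserve R7 C 1 -> on_hand[A=57 B=52 C=36] avail[A=57 B=52 C=24] open={R5,R6,R7}
Step 12: reserve R8 C 2 -> on_hand[A=57 B=52 C=36] avail[A=57 B=52 C=22] open={R5,R6,R7,R8}
Step 13: commit R7 -> on_hand[A=57 B=52 C=35] avail[A=57 B=52 C=22] open={R5,R6,R8}
Step 14: reserve R9 A 1 -> on_hand[A=57 B=52 C=35] avail[A=56 B=52 C=22] open={R5,R6,R8,R9}
Step 15: reserve R10 A 7 -> on_hand[A=57 B=52 C=35] avail[A=49 B=52 C=22] open={R10,R5,R6,R8,R9}
Step 16: reserve R11 B 2 -> on_hand[A=57 B=52 C=35] avail[A=49 B=50 C=22] open={R10,R11,R5,R6,R8,R9}
Step 17: reserve R12 C 2 -> on_hand[A=57 B=52 C=35] avail[A=49 B=50 C=20] open={R10,R11,R12,R5,R6,R8,R9}
Step 18: reserve R13 C 5 -> on_hand[A=57 B=52 C=35] avail[A=49 B=50 C=15] open={R10,R11,R12,R13,R5,R6,R8,R9}
Step 19: reserve R14 B 8 -> on_hand[A=57 B=52 C=35] avail[A=49 B=42 C=15] open={R10,R11,R12,R13,R14,R5,R6,R8,R9}
Step 20: reserve R15 B 9 -> on_hand[A=57 B=52 C=35] avail[A=49 B=33 C=15] open={R10,R11,R12,R13,R14,R15,R5,R6,R8,R9}
Step 21: commit R12 -> on_hand[A=57 B=52 C=33] avail[A=49 B=33 C=15] open={R10,R11,R13,R14,R15,R5,R6,R8,R9}
Final available[A] = 49

Answer: 49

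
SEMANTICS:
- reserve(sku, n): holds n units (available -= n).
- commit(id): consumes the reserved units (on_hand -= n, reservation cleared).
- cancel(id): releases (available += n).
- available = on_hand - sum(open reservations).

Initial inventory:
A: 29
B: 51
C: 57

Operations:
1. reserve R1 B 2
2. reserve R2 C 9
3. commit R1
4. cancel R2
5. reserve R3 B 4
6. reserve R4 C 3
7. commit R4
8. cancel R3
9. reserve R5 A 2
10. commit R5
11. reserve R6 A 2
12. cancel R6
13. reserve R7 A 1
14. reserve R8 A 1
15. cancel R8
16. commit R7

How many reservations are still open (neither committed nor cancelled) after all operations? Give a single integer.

Answer: 0

Derivation:
Step 1: reserve R1 B 2 -> on_hand[A=29 B=51 C=57] avail[A=29 B=49 C=57] open={R1}
Step 2: reserve R2 C 9 -> on_hand[A=29 B=51 C=57] avail[A=29 B=49 C=48] open={R1,R2}
Step 3: commit R1 -> on_hand[A=29 B=49 C=57] avail[A=29 B=49 C=48] open={R2}
Step 4: cancel R2 -> on_hand[A=29 B=49 C=57] avail[A=29 B=49 C=57] open={}
Step 5: reserve R3 B 4 -> on_hand[A=29 B=49 C=57] avail[A=29 B=45 C=57] open={R3}
Step 6: reserve R4 C 3 -> on_hand[A=29 B=49 C=57] avail[A=29 B=45 C=54] open={R3,R4}
Step 7: commit R4 -> on_hand[A=29 B=49 C=54] avail[A=29 B=45 C=54] open={R3}
Step 8: cancel R3 -> on_hand[A=29 B=49 C=54] avail[A=29 B=49 C=54] open={}
Step 9: reserve R5 A 2 -> on_hand[A=29 B=49 C=54] avail[A=27 B=49 C=54] open={R5}
Step 10: commit R5 -> on_hand[A=27 B=49 C=54] avail[A=27 B=49 C=54] open={}
Step 11: reserve R6 A 2 -> on_hand[A=27 B=49 C=54] avail[A=25 B=49 C=54] open={R6}
Step 12: cancel R6 -> on_hand[A=27 B=49 C=54] avail[A=27 B=49 C=54] open={}
Step 13: reserve R7 A 1 -> on_hand[A=27 B=49 C=54] avail[A=26 B=49 C=54] open={R7}
Step 14: reserve R8 A 1 -> on_hand[A=27 B=49 C=54] avail[A=25 B=49 C=54] open={R7,R8}
Step 15: cancel R8 -> on_hand[A=27 B=49 C=54] avail[A=26 B=49 C=54] open={R7}
Step 16: commit R7 -> on_hand[A=26 B=49 C=54] avail[A=26 B=49 C=54] open={}
Open reservations: [] -> 0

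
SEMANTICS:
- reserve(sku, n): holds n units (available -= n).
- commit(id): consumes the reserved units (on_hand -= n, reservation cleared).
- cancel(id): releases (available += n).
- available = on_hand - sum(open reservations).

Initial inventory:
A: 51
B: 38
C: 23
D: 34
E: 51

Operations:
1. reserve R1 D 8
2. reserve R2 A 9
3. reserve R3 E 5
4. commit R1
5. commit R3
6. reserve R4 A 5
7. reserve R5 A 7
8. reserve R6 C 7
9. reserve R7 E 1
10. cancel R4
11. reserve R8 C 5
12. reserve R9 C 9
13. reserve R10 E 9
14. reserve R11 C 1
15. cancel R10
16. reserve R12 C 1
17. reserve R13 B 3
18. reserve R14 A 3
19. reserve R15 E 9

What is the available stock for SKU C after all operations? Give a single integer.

Step 1: reserve R1 D 8 -> on_hand[A=51 B=38 C=23 D=34 E=51] avail[A=51 B=38 C=23 D=26 E=51] open={R1}
Step 2: reserve R2 A 9 -> on_hand[A=51 B=38 C=23 D=34 E=51] avail[A=42 B=38 C=23 D=26 E=51] open={R1,R2}
Step 3: reserve R3 E 5 -> on_hand[A=51 B=38 C=23 D=34 E=51] avail[A=42 B=38 C=23 D=26 E=46] open={R1,R2,R3}
Step 4: commit R1 -> on_hand[A=51 B=38 C=23 D=26 E=51] avail[A=42 B=38 C=23 D=26 E=46] open={R2,R3}
Step 5: commit R3 -> on_hand[A=51 B=38 C=23 D=26 E=46] avail[A=42 B=38 C=23 D=26 E=46] open={R2}
Step 6: reserve R4 A 5 -> on_hand[A=51 B=38 C=23 D=26 E=46] avail[A=37 B=38 C=23 D=26 E=46] open={R2,R4}
Step 7: reserve R5 A 7 -> on_hand[A=51 B=38 C=23 D=26 E=46] avail[A=30 B=38 C=23 D=26 E=46] open={R2,R4,R5}
Step 8: reserve R6 C 7 -> on_hand[A=51 B=38 C=23 D=26 E=46] avail[A=30 B=38 C=16 D=26 E=46] open={R2,R4,R5,R6}
Step 9: reserve R7 E 1 -> on_hand[A=51 B=38 C=23 D=26 E=46] avail[A=30 B=38 C=16 D=26 E=45] open={R2,R4,R5,R6,R7}
Step 10: cancel R4 -> on_hand[A=51 B=38 C=23 D=26 E=46] avail[A=35 B=38 C=16 D=26 E=45] open={R2,R5,R6,R7}
Step 11: reserve R8 C 5 -> on_hand[A=51 B=38 C=23 D=26 E=46] avail[A=35 B=38 C=11 D=26 E=45] open={R2,R5,R6,R7,R8}
Step 12: reserve R9 C 9 -> on_hand[A=51 B=38 C=23 D=26 E=46] avail[A=35 B=38 C=2 D=26 E=45] open={R2,R5,R6,R7,R8,R9}
Step 13: reserve R10 E 9 -> on_hand[A=51 B=38 C=23 D=26 E=46] avail[A=35 B=38 C=2 D=26 E=36] open={R10,R2,R5,R6,R7,R8,R9}
Step 14: reserve R11 C 1 -> on_hand[A=51 B=38 C=23 D=26 E=46] avail[A=35 B=38 C=1 D=26 E=36] open={R10,R11,R2,R5,R6,R7,R8,R9}
Step 15: cancel R10 -> on_hand[A=51 B=38 C=23 D=26 E=46] avail[A=35 B=38 C=1 D=26 E=45] open={R11,R2,R5,R6,R7,R8,R9}
Step 16: reserve R12 C 1 -> on_hand[A=51 B=38 C=23 D=26 E=46] avail[A=35 B=38 C=0 D=26 E=45] open={R11,R12,R2,R5,R6,R7,R8,R9}
Step 17: reserve R13 B 3 -> on_hand[A=51 B=38 C=23 D=26 E=46] avail[A=35 B=35 C=0 D=26 E=45] open={R11,R12,R13,R2,R5,R6,R7,R8,R9}
Step 18: reserve R14 A 3 -> on_hand[A=51 B=38 C=23 D=26 E=46] avail[A=32 B=35 C=0 D=26 E=45] open={R11,R12,R13,R14,R2,R5,R6,R7,R8,R9}
Step 19: reserve R15 E 9 -> on_hand[A=51 B=38 C=23 D=26 E=46] avail[A=32 B=35 C=0 D=26 E=36] open={R11,R12,R13,R14,R15,R2,R5,R6,R7,R8,R9}
Final available[C] = 0

Answer: 0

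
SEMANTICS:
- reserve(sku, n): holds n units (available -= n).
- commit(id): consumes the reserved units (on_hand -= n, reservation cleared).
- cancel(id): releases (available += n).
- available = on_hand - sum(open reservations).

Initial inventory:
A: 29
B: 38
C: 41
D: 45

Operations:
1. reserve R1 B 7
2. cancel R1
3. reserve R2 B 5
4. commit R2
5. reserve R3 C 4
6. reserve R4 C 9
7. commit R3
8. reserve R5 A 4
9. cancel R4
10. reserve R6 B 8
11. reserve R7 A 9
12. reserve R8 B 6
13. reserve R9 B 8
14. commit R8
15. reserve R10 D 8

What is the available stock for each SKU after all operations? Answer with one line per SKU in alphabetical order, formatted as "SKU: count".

Step 1: reserve R1 B 7 -> on_hand[A=29 B=38 C=41 D=45] avail[A=29 B=31 C=41 D=45] open={R1}
Step 2: cancel R1 -> on_hand[A=29 B=38 C=41 D=45] avail[A=29 B=38 C=41 D=45] open={}
Step 3: reserve R2 B 5 -> on_hand[A=29 B=38 C=41 D=45] avail[A=29 B=33 C=41 D=45] open={R2}
Step 4: commit R2 -> on_hand[A=29 B=33 C=41 D=45] avail[A=29 B=33 C=41 D=45] open={}
Step 5: reserve R3 C 4 -> on_hand[A=29 B=33 C=41 D=45] avail[A=29 B=33 C=37 D=45] open={R3}
Step 6: reserve R4 C 9 -> on_hand[A=29 B=33 C=41 D=45] avail[A=29 B=33 C=28 D=45] open={R3,R4}
Step 7: commit R3 -> on_hand[A=29 B=33 C=37 D=45] avail[A=29 B=33 C=28 D=45] open={R4}
Step 8: reserve R5 A 4 -> on_hand[A=29 B=33 C=37 D=45] avail[A=25 B=33 C=28 D=45] open={R4,R5}
Step 9: cancel R4 -> on_hand[A=29 B=33 C=37 D=45] avail[A=25 B=33 C=37 D=45] open={R5}
Step 10: reserve R6 B 8 -> on_hand[A=29 B=33 C=37 D=45] avail[A=25 B=25 C=37 D=45] open={R5,R6}
Step 11: reserve R7 A 9 -> on_hand[A=29 B=33 C=37 D=45] avail[A=16 B=25 C=37 D=45] open={R5,R6,R7}
Step 12: reserve R8 B 6 -> on_hand[A=29 B=33 C=37 D=45] avail[A=16 B=19 C=37 D=45] open={R5,R6,R7,R8}
Step 13: reserve R9 B 8 -> on_hand[A=29 B=33 C=37 D=45] avail[A=16 B=11 C=37 D=45] open={R5,R6,R7,R8,R9}
Step 14: commit R8 -> on_hand[A=29 B=27 C=37 D=45] avail[A=16 B=11 C=37 D=45] open={R5,R6,R7,R9}
Step 15: reserve R10 D 8 -> on_hand[A=29 B=27 C=37 D=45] avail[A=16 B=11 C=37 D=37] open={R10,R5,R6,R7,R9}

Answer: A: 16
B: 11
C: 37
D: 37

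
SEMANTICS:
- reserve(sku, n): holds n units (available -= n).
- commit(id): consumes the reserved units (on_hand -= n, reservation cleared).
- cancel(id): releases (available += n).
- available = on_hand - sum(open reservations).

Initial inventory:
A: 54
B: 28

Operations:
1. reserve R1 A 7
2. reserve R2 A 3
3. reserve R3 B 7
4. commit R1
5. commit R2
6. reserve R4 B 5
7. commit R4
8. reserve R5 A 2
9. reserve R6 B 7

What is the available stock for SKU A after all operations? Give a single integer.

Answer: 42

Derivation:
Step 1: reserve R1 A 7 -> on_hand[A=54 B=28] avail[A=47 B=28] open={R1}
Step 2: reserve R2 A 3 -> on_hand[A=54 B=28] avail[A=44 B=28] open={R1,R2}
Step 3: reserve R3 B 7 -> on_hand[A=54 B=28] avail[A=44 B=21] open={R1,R2,R3}
Step 4: commit R1 -> on_hand[A=47 B=28] avail[A=44 B=21] open={R2,R3}
Step 5: commit R2 -> on_hand[A=44 B=28] avail[A=44 B=21] open={R3}
Step 6: reserve R4 B 5 -> on_hand[A=44 B=28] avail[A=44 B=16] open={R3,R4}
Step 7: commit R4 -> on_hand[A=44 B=23] avail[A=44 B=16] open={R3}
Step 8: reserve R5 A 2 -> on_hand[A=44 B=23] avail[A=42 B=16] open={R3,R5}
Step 9: reserve R6 B 7 -> on_hand[A=44 B=23] avail[A=42 B=9] open={R3,R5,R6}
Final available[A] = 42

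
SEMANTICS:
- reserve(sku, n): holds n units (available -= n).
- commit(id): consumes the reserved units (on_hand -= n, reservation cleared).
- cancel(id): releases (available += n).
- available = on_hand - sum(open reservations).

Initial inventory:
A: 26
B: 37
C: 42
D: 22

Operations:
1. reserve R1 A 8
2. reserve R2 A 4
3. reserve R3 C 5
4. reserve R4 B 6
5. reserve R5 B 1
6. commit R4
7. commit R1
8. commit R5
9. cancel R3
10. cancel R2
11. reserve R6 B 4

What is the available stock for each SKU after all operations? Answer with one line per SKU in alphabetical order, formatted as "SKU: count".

Answer: A: 18
B: 26
C: 42
D: 22

Derivation:
Step 1: reserve R1 A 8 -> on_hand[A=26 B=37 C=42 D=22] avail[A=18 B=37 C=42 D=22] open={R1}
Step 2: reserve R2 A 4 -> on_hand[A=26 B=37 C=42 D=22] avail[A=14 B=37 C=42 D=22] open={R1,R2}
Step 3: reserve R3 C 5 -> on_hand[A=26 B=37 C=42 D=22] avail[A=14 B=37 C=37 D=22] open={R1,R2,R3}
Step 4: reserve R4 B 6 -> on_hand[A=26 B=37 C=42 D=22] avail[A=14 B=31 C=37 D=22] open={R1,R2,R3,R4}
Step 5: reserve R5 B 1 -> on_hand[A=26 B=37 C=42 D=22] avail[A=14 B=30 C=37 D=22] open={R1,R2,R3,R4,R5}
Step 6: commit R4 -> on_hand[A=26 B=31 C=42 D=22] avail[A=14 B=30 C=37 D=22] open={R1,R2,R3,R5}
Step 7: commit R1 -> on_hand[A=18 B=31 C=42 D=22] avail[A=14 B=30 C=37 D=22] open={R2,R3,R5}
Step 8: commit R5 -> on_hand[A=18 B=30 C=42 D=22] avail[A=14 B=30 C=37 D=22] open={R2,R3}
Step 9: cancel R3 -> on_hand[A=18 B=30 C=42 D=22] avail[A=14 B=30 C=42 D=22] open={R2}
Step 10: cancel R2 -> on_hand[A=18 B=30 C=42 D=22] avail[A=18 B=30 C=42 D=22] open={}
Step 11: reserve R6 B 4 -> on_hand[A=18 B=30 C=42 D=22] avail[A=18 B=26 C=42 D=22] open={R6}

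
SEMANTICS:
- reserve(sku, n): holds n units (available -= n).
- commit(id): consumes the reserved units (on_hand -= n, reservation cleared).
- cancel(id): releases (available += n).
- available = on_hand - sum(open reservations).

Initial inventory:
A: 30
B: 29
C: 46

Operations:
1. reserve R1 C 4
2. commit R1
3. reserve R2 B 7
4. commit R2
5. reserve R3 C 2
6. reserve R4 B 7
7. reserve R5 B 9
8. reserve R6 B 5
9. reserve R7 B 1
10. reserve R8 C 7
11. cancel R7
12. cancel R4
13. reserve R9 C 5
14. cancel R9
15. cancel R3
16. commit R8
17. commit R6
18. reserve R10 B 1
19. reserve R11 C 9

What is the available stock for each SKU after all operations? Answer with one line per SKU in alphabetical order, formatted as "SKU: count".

Answer: A: 30
B: 7
C: 26

Derivation:
Step 1: reserve R1 C 4 -> on_hand[A=30 B=29 C=46] avail[A=30 B=29 C=42] open={R1}
Step 2: commit R1 -> on_hand[A=30 B=29 C=42] avail[A=30 B=29 C=42] open={}
Step 3: reserve R2 B 7 -> on_hand[A=30 B=29 C=42] avail[A=30 B=22 C=42] open={R2}
Step 4: commit R2 -> on_hand[A=30 B=22 C=42] avail[A=30 B=22 C=42] open={}
Step 5: reserve R3 C 2 -> on_hand[A=30 B=22 C=42] avail[A=30 B=22 C=40] open={R3}
Step 6: reserve R4 B 7 -> on_hand[A=30 B=22 C=42] avail[A=30 B=15 C=40] open={R3,R4}
Step 7: reserve R5 B 9 -> on_hand[A=30 B=22 C=42] avail[A=30 B=6 C=40] open={R3,R4,R5}
Step 8: reserve R6 B 5 -> on_hand[A=30 B=22 C=42] avail[A=30 B=1 C=40] open={R3,R4,R5,R6}
Step 9: reserve R7 B 1 -> on_hand[A=30 B=22 C=42] avail[A=30 B=0 C=40] open={R3,R4,R5,R6,R7}
Step 10: reserve R8 C 7 -> on_hand[A=30 B=22 C=42] avail[A=30 B=0 C=33] open={R3,R4,R5,R6,R7,R8}
Step 11: cancel R7 -> on_hand[A=30 B=22 C=42] avail[A=30 B=1 C=33] open={R3,R4,R5,R6,R8}
Step 12: cancel R4 -> on_hand[A=30 B=22 C=42] avail[A=30 B=8 C=33] open={R3,R5,R6,R8}
Step 13: reserve R9 C 5 -> on_hand[A=30 B=22 C=42] avail[A=30 B=8 C=28] open={R3,R5,R6,R8,R9}
Step 14: cancel R9 -> on_hand[A=30 B=22 C=42] avail[A=30 B=8 C=33] open={R3,R5,R6,R8}
Step 15: cancel R3 -> on_hand[A=30 B=22 C=42] avail[A=30 B=8 C=35] open={R5,R6,R8}
Step 16: commit R8 -> on_hand[A=30 B=22 C=35] avail[A=30 B=8 C=35] open={R5,R6}
Step 17: commit R6 -> on_hand[A=30 B=17 C=35] avail[A=30 B=8 C=35] open={R5}
Step 18: reserve R10 B 1 -> on_hand[A=30 B=17 C=35] avail[A=30 B=7 C=35] open={R10,R5}
Step 19: reserve R11 C 9 -> on_hand[A=30 B=17 C=35] avail[A=30 B=7 C=26] open={R10,R11,R5}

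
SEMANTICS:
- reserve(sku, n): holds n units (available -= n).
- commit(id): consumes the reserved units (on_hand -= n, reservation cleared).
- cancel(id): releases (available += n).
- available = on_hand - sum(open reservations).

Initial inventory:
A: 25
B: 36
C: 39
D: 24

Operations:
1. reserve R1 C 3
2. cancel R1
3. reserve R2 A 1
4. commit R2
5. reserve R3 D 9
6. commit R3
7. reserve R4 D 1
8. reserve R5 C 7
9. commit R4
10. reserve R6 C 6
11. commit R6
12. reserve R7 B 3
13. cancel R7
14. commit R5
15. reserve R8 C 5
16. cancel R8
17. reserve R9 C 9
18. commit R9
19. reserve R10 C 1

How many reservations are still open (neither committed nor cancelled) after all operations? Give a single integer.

Answer: 1

Derivation:
Step 1: reserve R1 C 3 -> on_hand[A=25 B=36 C=39 D=24] avail[A=25 B=36 C=36 D=24] open={R1}
Step 2: cancel R1 -> on_hand[A=25 B=36 C=39 D=24] avail[A=25 B=36 C=39 D=24] open={}
Step 3: reserve R2 A 1 -> on_hand[A=25 B=36 C=39 D=24] avail[A=24 B=36 C=39 D=24] open={R2}
Step 4: commit R2 -> on_hand[A=24 B=36 C=39 D=24] avail[A=24 B=36 C=39 D=24] open={}
Step 5: reserve R3 D 9 -> on_hand[A=24 B=36 C=39 D=24] avail[A=24 B=36 C=39 D=15] open={R3}
Step 6: commit R3 -> on_hand[A=24 B=36 C=39 D=15] avail[A=24 B=36 C=39 D=15] open={}
Step 7: reserve R4 D 1 -> on_hand[A=24 B=36 C=39 D=15] avail[A=24 B=36 C=39 D=14] open={R4}
Step 8: reserve R5 C 7 -> on_hand[A=24 B=36 C=39 D=15] avail[A=24 B=36 C=32 D=14] open={R4,R5}
Step 9: commit R4 -> on_hand[A=24 B=36 C=39 D=14] avail[A=24 B=36 C=32 D=14] open={R5}
Step 10: reserve R6 C 6 -> on_hand[A=24 B=36 C=39 D=14] avail[A=24 B=36 C=26 D=14] open={R5,R6}
Step 11: commit R6 -> on_hand[A=24 B=36 C=33 D=14] avail[A=24 B=36 C=26 D=14] open={R5}
Step 12: reserve R7 B 3 -> on_hand[A=24 B=36 C=33 D=14] avail[A=24 B=33 C=26 D=14] open={R5,R7}
Step 13: cancel R7 -> on_hand[A=24 B=36 C=33 D=14] avail[A=24 B=36 C=26 D=14] open={R5}
Step 14: commit R5 -> on_hand[A=24 B=36 C=26 D=14] avail[A=24 B=36 C=26 D=14] open={}
Step 15: reserve R8 C 5 -> on_hand[A=24 B=36 C=26 D=14] avail[A=24 B=36 C=21 D=14] open={R8}
Step 16: cancel R8 -> on_hand[A=24 B=36 C=26 D=14] avail[A=24 B=36 C=26 D=14] open={}
Step 17: reserve R9 C 9 -> on_hand[A=24 B=36 C=26 D=14] avail[A=24 B=36 C=17 D=14] open={R9}
Step 18: commit R9 -> on_hand[A=24 B=36 C=17 D=14] avail[A=24 B=36 C=17 D=14] open={}
Step 19: reserve R10 C 1 -> on_hand[A=24 B=36 C=17 D=14] avail[A=24 B=36 C=16 D=14] open={R10}
Open reservations: ['R10'] -> 1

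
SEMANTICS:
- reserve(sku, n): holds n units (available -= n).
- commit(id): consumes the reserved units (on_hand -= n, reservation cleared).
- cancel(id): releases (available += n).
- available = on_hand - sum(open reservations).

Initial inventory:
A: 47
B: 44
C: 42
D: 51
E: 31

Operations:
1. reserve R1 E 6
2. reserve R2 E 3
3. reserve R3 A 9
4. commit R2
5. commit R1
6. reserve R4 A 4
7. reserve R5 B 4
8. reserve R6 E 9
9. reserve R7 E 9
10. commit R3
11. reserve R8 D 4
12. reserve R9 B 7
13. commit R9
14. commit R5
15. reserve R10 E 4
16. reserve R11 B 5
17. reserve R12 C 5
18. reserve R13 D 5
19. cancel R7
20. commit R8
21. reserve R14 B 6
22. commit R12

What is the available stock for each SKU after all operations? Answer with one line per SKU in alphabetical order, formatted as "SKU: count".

Answer: A: 34
B: 22
C: 37
D: 42
E: 9

Derivation:
Step 1: reserve R1 E 6 -> on_hand[A=47 B=44 C=42 D=51 E=31] avail[A=47 B=44 C=42 D=51 E=25] open={R1}
Step 2: reserve R2 E 3 -> on_hand[A=47 B=44 C=42 D=51 E=31] avail[A=47 B=44 C=42 D=51 E=22] open={R1,R2}
Step 3: reserve R3 A 9 -> on_hand[A=47 B=44 C=42 D=51 E=31] avail[A=38 B=44 C=42 D=51 E=22] open={R1,R2,R3}
Step 4: commit R2 -> on_hand[A=47 B=44 C=42 D=51 E=28] avail[A=38 B=44 C=42 D=51 E=22] open={R1,R3}
Step 5: commit R1 -> on_hand[A=47 B=44 C=42 D=51 E=22] avail[A=38 B=44 C=42 D=51 E=22] open={R3}
Step 6: reserve R4 A 4 -> on_hand[A=47 B=44 C=42 D=51 E=22] avail[A=34 B=44 C=42 D=51 E=22] open={R3,R4}
Step 7: reserve R5 B 4 -> on_hand[A=47 B=44 C=42 D=51 E=22] avail[A=34 B=40 C=42 D=51 E=22] open={R3,R4,R5}
Step 8: reserve R6 E 9 -> on_hand[A=47 B=44 C=42 D=51 E=22] avail[A=34 B=40 C=42 D=51 E=13] open={R3,R4,R5,R6}
Step 9: reserve R7 E 9 -> on_hand[A=47 B=44 C=42 D=51 E=22] avail[A=34 B=40 C=42 D=51 E=4] open={R3,R4,R5,R6,R7}
Step 10: commit R3 -> on_hand[A=38 B=44 C=42 D=51 E=22] avail[A=34 B=40 C=42 D=51 E=4] open={R4,R5,R6,R7}
Step 11: reserve R8 D 4 -> on_hand[A=38 B=44 C=42 D=51 E=22] avail[A=34 B=40 C=42 D=47 E=4] open={R4,R5,R6,R7,R8}
Step 12: reserve R9 B 7 -> on_hand[A=38 B=44 C=42 D=51 E=22] avail[A=34 B=33 C=42 D=47 E=4] open={R4,R5,R6,R7,R8,R9}
Step 13: commit R9 -> on_hand[A=38 B=37 C=42 D=51 E=22] avail[A=34 B=33 C=42 D=47 E=4] open={R4,R5,R6,R7,R8}
Step 14: commit R5 -> on_hand[A=38 B=33 C=42 D=51 E=22] avail[A=34 B=33 C=42 D=47 E=4] open={R4,R6,R7,R8}
Step 15: reserve R10 E 4 -> on_hand[A=38 B=33 C=42 D=51 E=22] avail[A=34 B=33 C=42 D=47 E=0] open={R10,R4,R6,R7,R8}
Step 16: reserve R11 B 5 -> on_hand[A=38 B=33 C=42 D=51 E=22] avail[A=34 B=28 C=42 D=47 E=0] open={R10,R11,R4,R6,R7,R8}
Step 17: reserve R12 C 5 -> on_hand[A=38 B=33 C=42 D=51 E=22] avail[A=34 B=28 C=37 D=47 E=0] open={R10,R11,R12,R4,R6,R7,R8}
Step 18: reserve R13 D 5 -> on_hand[A=38 B=33 C=42 D=51 E=22] avail[A=34 B=28 C=37 D=42 E=0] open={R10,R11,R12,R13,R4,R6,R7,R8}
Step 19: cancel R7 -> on_hand[A=38 B=33 C=42 D=51 E=22] avail[A=34 B=28 C=37 D=42 E=9] open={R10,R11,R12,R13,R4,R6,R8}
Step 20: commit R8 -> on_hand[A=38 B=33 C=42 D=47 E=22] avail[A=34 B=28 C=37 D=42 E=9] open={R10,R11,R12,R13,R4,R6}
Step 21: reserve R14 B 6 -> on_hand[A=38 B=33 C=42 D=47 E=22] avail[A=34 B=22 C=37 D=42 E=9] open={R10,R11,R12,R13,R14,R4,R6}
Step 22: commit R12 -> on_hand[A=38 B=33 C=37 D=47 E=22] avail[A=34 B=22 C=37 D=42 E=9] open={R10,R11,R13,R14,R4,R6}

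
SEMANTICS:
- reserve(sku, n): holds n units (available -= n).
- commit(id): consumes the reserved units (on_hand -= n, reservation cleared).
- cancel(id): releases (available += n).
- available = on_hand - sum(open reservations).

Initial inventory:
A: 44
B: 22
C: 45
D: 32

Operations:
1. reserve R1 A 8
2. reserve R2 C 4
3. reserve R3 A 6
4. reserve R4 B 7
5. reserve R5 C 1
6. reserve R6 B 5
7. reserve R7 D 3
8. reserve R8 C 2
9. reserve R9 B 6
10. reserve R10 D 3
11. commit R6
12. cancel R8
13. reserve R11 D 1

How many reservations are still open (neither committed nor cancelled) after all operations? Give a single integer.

Answer: 9

Derivation:
Step 1: reserve R1 A 8 -> on_hand[A=44 B=22 C=45 D=32] avail[A=36 B=22 C=45 D=32] open={R1}
Step 2: reserve R2 C 4 -> on_hand[A=44 B=22 C=45 D=32] avail[A=36 B=22 C=41 D=32] open={R1,R2}
Step 3: reserve R3 A 6 -> on_hand[A=44 B=22 C=45 D=32] avail[A=30 B=22 C=41 D=32] open={R1,R2,R3}
Step 4: reserve R4 B 7 -> on_hand[A=44 B=22 C=45 D=32] avail[A=30 B=15 C=41 D=32] open={R1,R2,R3,R4}
Step 5: reserve R5 C 1 -> on_hand[A=44 B=22 C=45 D=32] avail[A=30 B=15 C=40 D=32] open={R1,R2,R3,R4,R5}
Step 6: reserve R6 B 5 -> on_hand[A=44 B=22 C=45 D=32] avail[A=30 B=10 C=40 D=32] open={R1,R2,R3,R4,R5,R6}
Step 7: reserve R7 D 3 -> on_hand[A=44 B=22 C=45 D=32] avail[A=30 B=10 C=40 D=29] open={R1,R2,R3,R4,R5,R6,R7}
Step 8: reserve R8 C 2 -> on_hand[A=44 B=22 C=45 D=32] avail[A=30 B=10 C=38 D=29] open={R1,R2,R3,R4,R5,R6,R7,R8}
Step 9: reserve R9 B 6 -> on_hand[A=44 B=22 C=45 D=32] avail[A=30 B=4 C=38 D=29] open={R1,R2,R3,R4,R5,R6,R7,R8,R9}
Step 10: reserve R10 D 3 -> on_hand[A=44 B=22 C=45 D=32] avail[A=30 B=4 C=38 D=26] open={R1,R10,R2,R3,R4,R5,R6,R7,R8,R9}
Step 11: commit R6 -> on_hand[A=44 B=17 C=45 D=32] avail[A=30 B=4 C=38 D=26] open={R1,R10,R2,R3,R4,R5,R7,R8,R9}
Step 12: cancel R8 -> on_hand[A=44 B=17 C=45 D=32] avail[A=30 B=4 C=40 D=26] open={R1,R10,R2,R3,R4,R5,R7,R9}
Step 13: reserve R11 D 1 -> on_hand[A=44 B=17 C=45 D=32] avail[A=30 B=4 C=40 D=25] open={R1,R10,R11,R2,R3,R4,R5,R7,R9}
Open reservations: ['R1', 'R10', 'R11', 'R2', 'R3', 'R4', 'R5', 'R7', 'R9'] -> 9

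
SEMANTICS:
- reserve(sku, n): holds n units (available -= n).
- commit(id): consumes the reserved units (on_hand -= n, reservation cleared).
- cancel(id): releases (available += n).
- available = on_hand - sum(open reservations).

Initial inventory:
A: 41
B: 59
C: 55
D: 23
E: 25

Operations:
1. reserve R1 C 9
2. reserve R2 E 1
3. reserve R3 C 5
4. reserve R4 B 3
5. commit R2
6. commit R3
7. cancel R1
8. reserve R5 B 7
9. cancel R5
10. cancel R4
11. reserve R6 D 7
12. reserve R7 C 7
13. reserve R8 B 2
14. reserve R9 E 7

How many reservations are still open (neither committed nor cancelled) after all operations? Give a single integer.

Answer: 4

Derivation:
Step 1: reserve R1 C 9 -> on_hand[A=41 B=59 C=55 D=23 E=25] avail[A=41 B=59 C=46 D=23 E=25] open={R1}
Step 2: reserve R2 E 1 -> on_hand[A=41 B=59 C=55 D=23 E=25] avail[A=41 B=59 C=46 D=23 E=24] open={R1,R2}
Step 3: reserve R3 C 5 -> on_hand[A=41 B=59 C=55 D=23 E=25] avail[A=41 B=59 C=41 D=23 E=24] open={R1,R2,R3}
Step 4: reserve R4 B 3 -> on_hand[A=41 B=59 C=55 D=23 E=25] avail[A=41 B=56 C=41 D=23 E=24] open={R1,R2,R3,R4}
Step 5: commit R2 -> on_hand[A=41 B=59 C=55 D=23 E=24] avail[A=41 B=56 C=41 D=23 E=24] open={R1,R3,R4}
Step 6: commit R3 -> on_hand[A=41 B=59 C=50 D=23 E=24] avail[A=41 B=56 C=41 D=23 E=24] open={R1,R4}
Step 7: cancel R1 -> on_hand[A=41 B=59 C=50 D=23 E=24] avail[A=41 B=56 C=50 D=23 E=24] open={R4}
Step 8: reserve R5 B 7 -> on_hand[A=41 B=59 C=50 D=23 E=24] avail[A=41 B=49 C=50 D=23 E=24] open={R4,R5}
Step 9: cancel R5 -> on_hand[A=41 B=59 C=50 D=23 E=24] avail[A=41 B=56 C=50 D=23 E=24] open={R4}
Step 10: cancel R4 -> on_hand[A=41 B=59 C=50 D=23 E=24] avail[A=41 B=59 C=50 D=23 E=24] open={}
Step 11: reserve R6 D 7 -> on_hand[A=41 B=59 C=50 D=23 E=24] avail[A=41 B=59 C=50 D=16 E=24] open={R6}
Step 12: reserve R7 C 7 -> on_hand[A=41 B=59 C=50 D=23 E=24] avail[A=41 B=59 C=43 D=16 E=24] open={R6,R7}
Step 13: reserve R8 B 2 -> on_hand[A=41 B=59 C=50 D=23 E=24] avail[A=41 B=57 C=43 D=16 E=24] open={R6,R7,R8}
Step 14: reserve R9 E 7 -> on_hand[A=41 B=59 C=50 D=23 E=24] avail[A=41 B=57 C=43 D=16 E=17] open={R6,R7,R8,R9}
Open reservations: ['R6', 'R7', 'R8', 'R9'] -> 4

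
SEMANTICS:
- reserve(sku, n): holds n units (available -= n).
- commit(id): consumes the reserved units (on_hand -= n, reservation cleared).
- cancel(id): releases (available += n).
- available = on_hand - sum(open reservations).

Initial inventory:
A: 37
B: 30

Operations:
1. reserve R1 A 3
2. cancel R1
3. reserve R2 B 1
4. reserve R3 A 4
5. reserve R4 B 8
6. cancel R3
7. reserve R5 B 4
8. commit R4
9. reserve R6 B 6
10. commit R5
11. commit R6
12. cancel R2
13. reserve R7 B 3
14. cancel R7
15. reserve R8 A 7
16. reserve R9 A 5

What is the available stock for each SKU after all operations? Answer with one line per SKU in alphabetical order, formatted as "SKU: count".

Step 1: reserve R1 A 3 -> on_hand[A=37 B=30] avail[A=34 B=30] open={R1}
Step 2: cancel R1 -> on_hand[A=37 B=30] avail[A=37 B=30] open={}
Step 3: reserve R2 B 1 -> on_hand[A=37 B=30] avail[A=37 B=29] open={R2}
Step 4: reserve R3 A 4 -> on_hand[A=37 B=30] avail[A=33 B=29] open={R2,R3}
Step 5: reserve R4 B 8 -> on_hand[A=37 B=30] avail[A=33 B=21] open={R2,R3,R4}
Step 6: cancel R3 -> on_hand[A=37 B=30] avail[A=37 B=21] open={R2,R4}
Step 7: reserve R5 B 4 -> on_hand[A=37 B=30] avail[A=37 B=17] open={R2,R4,R5}
Step 8: commit R4 -> on_hand[A=37 B=22] avail[A=37 B=17] open={R2,R5}
Step 9: reserve R6 B 6 -> on_hand[A=37 B=22] avail[A=37 B=11] open={R2,R5,R6}
Step 10: commit R5 -> on_hand[A=37 B=18] avail[A=37 B=11] open={R2,R6}
Step 11: commit R6 -> on_hand[A=37 B=12] avail[A=37 B=11] open={R2}
Step 12: cancel R2 -> on_hand[A=37 B=12] avail[A=37 B=12] open={}
Step 13: reserve R7 B 3 -> on_hand[A=37 B=12] avail[A=37 B=9] open={R7}
Step 14: cancel R7 -> on_hand[A=37 B=12] avail[A=37 B=12] open={}
Step 15: reserve R8 A 7 -> on_hand[A=37 B=12] avail[A=30 B=12] open={R8}
Step 16: reserve R9 A 5 -> on_hand[A=37 B=12] avail[A=25 B=12] open={R8,R9}

Answer: A: 25
B: 12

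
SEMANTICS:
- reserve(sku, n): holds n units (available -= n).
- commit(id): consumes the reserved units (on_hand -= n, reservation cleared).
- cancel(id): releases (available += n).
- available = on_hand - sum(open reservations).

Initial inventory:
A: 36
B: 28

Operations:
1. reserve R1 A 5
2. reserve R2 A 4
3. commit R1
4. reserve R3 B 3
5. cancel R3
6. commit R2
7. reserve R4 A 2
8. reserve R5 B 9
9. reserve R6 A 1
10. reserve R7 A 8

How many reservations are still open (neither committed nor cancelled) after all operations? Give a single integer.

Step 1: reserve R1 A 5 -> on_hand[A=36 B=28] avail[A=31 B=28] open={R1}
Step 2: reserve R2 A 4 -> on_hand[A=36 B=28] avail[A=27 B=28] open={R1,R2}
Step 3: commit R1 -> on_hand[A=31 B=28] avail[A=27 B=28] open={R2}
Step 4: reserve R3 B 3 -> on_hand[A=31 B=28] avail[A=27 B=25] open={R2,R3}
Step 5: cancel R3 -> on_hand[A=31 B=28] avail[A=27 B=28] open={R2}
Step 6: commit R2 -> on_hand[A=27 B=28] avail[A=27 B=28] open={}
Step 7: reserve R4 A 2 -> on_hand[A=27 B=28] avail[A=25 B=28] open={R4}
Step 8: reserve R5 B 9 -> on_hand[A=27 B=28] avail[A=25 B=19] open={R4,R5}
Step 9: reserve R6 A 1 -> on_hand[A=27 B=28] avail[A=24 B=19] open={R4,R5,R6}
Step 10: reserve R7 A 8 -> on_hand[A=27 B=28] avail[A=16 B=19] open={R4,R5,R6,R7}
Open reservations: ['R4', 'R5', 'R6', 'R7'] -> 4

Answer: 4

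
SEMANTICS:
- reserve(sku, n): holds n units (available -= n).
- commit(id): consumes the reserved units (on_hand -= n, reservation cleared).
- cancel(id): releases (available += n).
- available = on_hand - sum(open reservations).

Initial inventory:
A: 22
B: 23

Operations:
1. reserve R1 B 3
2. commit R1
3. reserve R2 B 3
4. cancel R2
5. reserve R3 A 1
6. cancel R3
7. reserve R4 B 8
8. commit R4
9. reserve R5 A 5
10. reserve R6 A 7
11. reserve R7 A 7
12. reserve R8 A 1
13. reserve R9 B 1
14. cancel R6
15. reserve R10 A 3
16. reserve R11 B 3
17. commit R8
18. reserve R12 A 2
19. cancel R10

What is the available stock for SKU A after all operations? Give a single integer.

Answer: 7

Derivation:
Step 1: reserve R1 B 3 -> on_hand[A=22 B=23] avail[A=22 B=20] open={R1}
Step 2: commit R1 -> on_hand[A=22 B=20] avail[A=22 B=20] open={}
Step 3: reserve R2 B 3 -> on_hand[A=22 B=20] avail[A=22 B=17] open={R2}
Step 4: cancel R2 -> on_hand[A=22 B=20] avail[A=22 B=20] open={}
Step 5: reserve R3 A 1 -> on_hand[A=22 B=20] avail[A=21 B=20] open={R3}
Step 6: cancel R3 -> on_hand[A=22 B=20] avail[A=22 B=20] open={}
Step 7: reserve R4 B 8 -> on_hand[A=22 B=20] avail[A=22 B=12] open={R4}
Step 8: commit R4 -> on_hand[A=22 B=12] avail[A=22 B=12] open={}
Step 9: reserve R5 A 5 -> on_hand[A=22 B=12] avail[A=17 B=12] open={R5}
Step 10: reserve R6 A 7 -> on_hand[A=22 B=12] avail[A=10 B=12] open={R5,R6}
Step 11: reserve R7 A 7 -> on_hand[A=22 B=12] avail[A=3 B=12] open={R5,R6,R7}
Step 12: reserve R8 A 1 -> on_hand[A=22 B=12] avail[A=2 B=12] open={R5,R6,R7,R8}
Step 13: reserve R9 B 1 -> on_hand[A=22 B=12] avail[A=2 B=11] open={R5,R6,R7,R8,R9}
Step 14: cancel R6 -> on_hand[A=22 B=12] avail[A=9 B=11] open={R5,R7,R8,R9}
Step 15: reserve R10 A 3 -> on_hand[A=22 B=12] avail[A=6 B=11] open={R10,R5,R7,R8,R9}
Step 16: reserve R11 B 3 -> on_hand[A=22 B=12] avail[A=6 B=8] open={R10,R11,R5,R7,R8,R9}
Step 17: commit R8 -> on_hand[A=21 B=12] avail[A=6 B=8] open={R10,R11,R5,R7,R9}
Step 18: reserve R12 A 2 -> on_hand[A=21 B=12] avail[A=4 B=8] open={R10,R11,R12,R5,R7,R9}
Step 19: cancel R10 -> on_hand[A=21 B=12] avail[A=7 B=8] open={R11,R12,R5,R7,R9}
Final available[A] = 7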